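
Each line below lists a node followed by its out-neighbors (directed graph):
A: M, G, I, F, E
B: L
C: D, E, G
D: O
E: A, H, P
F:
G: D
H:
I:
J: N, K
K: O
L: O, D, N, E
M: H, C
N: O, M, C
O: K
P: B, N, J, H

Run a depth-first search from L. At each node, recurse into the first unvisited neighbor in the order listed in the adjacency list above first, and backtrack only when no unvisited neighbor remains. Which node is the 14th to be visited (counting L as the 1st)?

Visit L
L → O
O → K
L → D
L → N
N → M
M → H
M → C
C → E
E → A
A → G
A → I
A → F
E → P
P → B
P → J

Visit order: L, O, K, D, N, M, H, C, E, A, G, I, F, P, B, J

P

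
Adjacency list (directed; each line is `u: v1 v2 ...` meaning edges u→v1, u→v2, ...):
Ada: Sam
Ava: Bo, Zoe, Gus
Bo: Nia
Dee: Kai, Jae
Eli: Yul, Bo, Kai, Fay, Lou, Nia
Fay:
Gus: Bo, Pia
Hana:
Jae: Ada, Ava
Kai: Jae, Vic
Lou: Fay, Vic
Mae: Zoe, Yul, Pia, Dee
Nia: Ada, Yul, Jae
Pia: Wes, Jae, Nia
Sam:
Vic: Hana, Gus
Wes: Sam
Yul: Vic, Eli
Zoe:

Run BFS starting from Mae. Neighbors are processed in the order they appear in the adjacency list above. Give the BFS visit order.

Visit Mae; enqueue Zoe, Yul, Pia, Dee → queue [Zoe, Yul, Pia, Dee]
Visit Zoe → queue [Yul, Pia, Dee]
Visit Yul; enqueue Vic, Eli → queue [Pia, Dee, Vic, Eli]
Visit Pia; enqueue Wes, Jae, Nia → queue [Dee, Vic, Eli, Wes, Jae, Nia]
Visit Dee; enqueue Kai → queue [Vic, Eli, Wes, Jae, Nia, Kai]
Visit Vic; enqueue Hana, Gus → queue [Eli, Wes, Jae, Nia, Kai, Hana, Gus]
Visit Eli; enqueue Bo, Fay, Lou → queue [Wes, Jae, Nia, Kai, Hana, Gus, Bo, Fay, Lou]
Visit Wes; enqueue Sam → queue [Jae, Nia, Kai, Hana, Gus, Bo, Fay, Lou, Sam]
Visit Jae; enqueue Ada, Ava → queue [Nia, Kai, Hana, Gus, Bo, Fay, Lou, Sam, Ada, Ava]
Visit Nia → queue [Kai, Hana, Gus, Bo, Fay, Lou, Sam, Ada, Ava]
Visit Kai → queue [Hana, Gus, Bo, Fay, Lou, Sam, Ada, Ava]
Visit Hana → queue [Gus, Bo, Fay, Lou, Sam, Ada, Ava]
Visit Gus → queue [Bo, Fay, Lou, Sam, Ada, Ava]
Visit Bo → queue [Fay, Lou, Sam, Ada, Ava]
Visit Fay → queue [Lou, Sam, Ada, Ava]
Visit Lou → queue [Sam, Ada, Ava]
Visit Sam → queue [Ada, Ava]
Visit Ada → queue [Ava]
Visit Ava → queue []

Mae → Zoe → Yul → Pia → Dee → Vic → Eli → Wes → Jae → Nia → Kai → Hana → Gus → Bo → Fay → Lou → Sam → Ada → Ava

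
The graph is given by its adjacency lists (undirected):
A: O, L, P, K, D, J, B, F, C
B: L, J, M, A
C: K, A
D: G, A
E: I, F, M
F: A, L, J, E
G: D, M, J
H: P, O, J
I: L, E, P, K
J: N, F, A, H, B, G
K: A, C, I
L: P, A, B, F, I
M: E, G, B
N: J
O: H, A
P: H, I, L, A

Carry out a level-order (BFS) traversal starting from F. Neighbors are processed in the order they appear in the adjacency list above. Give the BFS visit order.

Visit F; enqueue A, L, J, E → queue [A, L, J, E]
Visit A; enqueue O, P, K, D, B, C → queue [L, J, E, O, P, K, D, B, C]
Visit L; enqueue I → queue [J, E, O, P, K, D, B, C, I]
Visit J; enqueue N, H, G → queue [E, O, P, K, D, B, C, I, N, H, G]
Visit E; enqueue M → queue [O, P, K, D, B, C, I, N, H, G, M]
Visit O → queue [P, K, D, B, C, I, N, H, G, M]
Visit P → queue [K, D, B, C, I, N, H, G, M]
Visit K → queue [D, B, C, I, N, H, G, M]
Visit D → queue [B, C, I, N, H, G, M]
Visit B → queue [C, I, N, H, G, M]
Visit C → queue [I, N, H, G, M]
Visit I → queue [N, H, G, M]
Visit N → queue [H, G, M]
Visit H → queue [G, M]
Visit G → queue [M]
Visit M → queue []

F -> A -> L -> J -> E -> O -> P -> K -> D -> B -> C -> I -> N -> H -> G -> M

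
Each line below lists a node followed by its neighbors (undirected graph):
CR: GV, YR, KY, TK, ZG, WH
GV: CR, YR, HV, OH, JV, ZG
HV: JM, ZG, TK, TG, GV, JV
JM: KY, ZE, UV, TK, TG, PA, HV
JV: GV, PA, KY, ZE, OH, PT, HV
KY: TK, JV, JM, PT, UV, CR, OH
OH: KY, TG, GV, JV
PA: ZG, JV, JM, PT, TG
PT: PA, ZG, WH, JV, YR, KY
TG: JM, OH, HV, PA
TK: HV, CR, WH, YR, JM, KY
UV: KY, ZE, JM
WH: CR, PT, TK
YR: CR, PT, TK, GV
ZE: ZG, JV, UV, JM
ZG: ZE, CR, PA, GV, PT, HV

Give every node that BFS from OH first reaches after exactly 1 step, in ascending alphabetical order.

Level 0: OH
Level 1: GV, JV, KY, TG
Level 2: CR, HV, JM, PA, PT, TK, UV, YR, ZE, ZG
Level 3: WH

GV, JV, KY, TG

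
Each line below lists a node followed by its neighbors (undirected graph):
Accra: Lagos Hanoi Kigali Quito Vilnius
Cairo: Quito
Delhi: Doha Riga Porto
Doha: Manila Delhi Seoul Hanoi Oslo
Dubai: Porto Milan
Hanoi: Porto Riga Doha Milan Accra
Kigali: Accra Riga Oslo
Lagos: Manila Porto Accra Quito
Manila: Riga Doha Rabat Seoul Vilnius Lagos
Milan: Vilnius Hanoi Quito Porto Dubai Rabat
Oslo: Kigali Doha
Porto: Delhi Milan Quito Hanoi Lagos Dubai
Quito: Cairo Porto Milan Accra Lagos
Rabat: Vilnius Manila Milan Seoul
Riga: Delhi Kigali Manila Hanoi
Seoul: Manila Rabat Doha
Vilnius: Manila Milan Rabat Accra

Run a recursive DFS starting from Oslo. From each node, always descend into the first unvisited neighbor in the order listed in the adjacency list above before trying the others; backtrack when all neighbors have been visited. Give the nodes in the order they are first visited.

Oslo, Kigali, Accra, Lagos, Manila, Riga, Delhi, Doha, Seoul, Rabat, Vilnius, Milan, Hanoi, Porto, Quito, Cairo, Dubai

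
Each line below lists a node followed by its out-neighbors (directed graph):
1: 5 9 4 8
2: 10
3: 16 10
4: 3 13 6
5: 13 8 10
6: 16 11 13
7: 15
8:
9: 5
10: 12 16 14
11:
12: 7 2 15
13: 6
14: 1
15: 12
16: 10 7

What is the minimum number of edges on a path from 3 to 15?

3

Level 0: 3
Level 1: 10, 16
Level 2: 7, 12, 14
Level 3: 1, 2, 15
Level 4: 4, 5, 8, 9
Level 5: 6, 13
Level 6: 11
15 first appears at level 3.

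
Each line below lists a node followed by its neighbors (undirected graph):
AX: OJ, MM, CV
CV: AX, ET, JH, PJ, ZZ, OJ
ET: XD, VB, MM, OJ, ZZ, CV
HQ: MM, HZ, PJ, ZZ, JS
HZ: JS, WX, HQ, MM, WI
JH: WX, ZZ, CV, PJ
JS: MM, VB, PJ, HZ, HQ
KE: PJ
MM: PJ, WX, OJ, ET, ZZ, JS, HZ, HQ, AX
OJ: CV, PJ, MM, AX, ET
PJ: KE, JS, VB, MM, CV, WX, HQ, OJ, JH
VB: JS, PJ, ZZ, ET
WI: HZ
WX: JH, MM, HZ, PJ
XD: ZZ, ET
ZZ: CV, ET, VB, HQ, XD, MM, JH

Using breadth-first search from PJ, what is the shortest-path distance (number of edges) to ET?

Level 0: PJ
Level 1: CV, HQ, JH, JS, KE, MM, OJ, VB, WX
Level 2: AX, ET, HZ, ZZ
Level 3: WI, XD
ET first appears at level 2.

2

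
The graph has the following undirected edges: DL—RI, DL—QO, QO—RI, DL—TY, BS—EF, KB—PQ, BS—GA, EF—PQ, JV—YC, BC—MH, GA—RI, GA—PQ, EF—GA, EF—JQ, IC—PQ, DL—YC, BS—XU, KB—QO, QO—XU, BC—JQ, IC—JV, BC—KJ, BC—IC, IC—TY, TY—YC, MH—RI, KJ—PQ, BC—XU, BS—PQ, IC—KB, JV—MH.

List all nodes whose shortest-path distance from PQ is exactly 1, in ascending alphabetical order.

Level 0: PQ
Level 1: BS, EF, GA, IC, KB, KJ
Level 2: BC, JQ, JV, QO, RI, TY, XU
Level 3: DL, MH, YC

BS, EF, GA, IC, KB, KJ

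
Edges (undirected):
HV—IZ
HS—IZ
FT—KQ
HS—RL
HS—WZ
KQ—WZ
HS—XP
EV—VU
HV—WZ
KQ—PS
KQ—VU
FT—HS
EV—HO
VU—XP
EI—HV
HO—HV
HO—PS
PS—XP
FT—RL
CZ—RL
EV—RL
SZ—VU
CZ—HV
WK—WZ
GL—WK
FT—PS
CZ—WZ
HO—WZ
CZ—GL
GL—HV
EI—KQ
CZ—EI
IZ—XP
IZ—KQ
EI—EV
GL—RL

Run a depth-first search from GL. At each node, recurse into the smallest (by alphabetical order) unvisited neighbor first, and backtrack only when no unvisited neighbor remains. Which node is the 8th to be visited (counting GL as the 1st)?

Visit GL
GL → CZ
CZ → EI
EI → EV
EV → HO
HO → HV
HV → IZ
IZ → HS
HS → FT
FT → KQ
KQ → PS
PS → XP
XP → VU
VU → SZ
KQ → WZ
WZ → WK
FT → RL

Visit order: GL, CZ, EI, EV, HO, HV, IZ, HS, FT, KQ, PS, XP, VU, SZ, WZ, WK, RL

HS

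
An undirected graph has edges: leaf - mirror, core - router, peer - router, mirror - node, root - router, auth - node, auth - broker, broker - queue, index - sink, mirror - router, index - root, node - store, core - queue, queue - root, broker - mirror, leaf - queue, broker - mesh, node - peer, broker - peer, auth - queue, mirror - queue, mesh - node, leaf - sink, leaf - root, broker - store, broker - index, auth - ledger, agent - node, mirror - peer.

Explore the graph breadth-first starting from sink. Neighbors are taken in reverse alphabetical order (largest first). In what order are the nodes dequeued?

Visit sink; enqueue leaf, index → queue [leaf, index]
Visit leaf; enqueue root, queue, mirror → queue [index, root, queue, mirror]
Visit index; enqueue broker → queue [root, queue, mirror, broker]
Visit root; enqueue router → queue [queue, mirror, broker, router]
Visit queue; enqueue core, auth → queue [mirror, broker, router, core, auth]
Visit mirror; enqueue peer, node → queue [broker, router, core, auth, peer, node]
Visit broker; enqueue store, mesh → queue [router, core, auth, peer, node, store, mesh]
Visit router → queue [core, auth, peer, node, store, mesh]
Visit core → queue [auth, peer, node, store, mesh]
Visit auth; enqueue ledger → queue [peer, node, store, mesh, ledger]
Visit peer → queue [node, store, mesh, ledger]
Visit node; enqueue agent → queue [store, mesh, ledger, agent]
Visit store → queue [mesh, ledger, agent]
Visit mesh → queue [ledger, agent]
Visit ledger → queue [agent]
Visit agent → queue []

sink, leaf, index, root, queue, mirror, broker, router, core, auth, peer, node, store, mesh, ledger, agent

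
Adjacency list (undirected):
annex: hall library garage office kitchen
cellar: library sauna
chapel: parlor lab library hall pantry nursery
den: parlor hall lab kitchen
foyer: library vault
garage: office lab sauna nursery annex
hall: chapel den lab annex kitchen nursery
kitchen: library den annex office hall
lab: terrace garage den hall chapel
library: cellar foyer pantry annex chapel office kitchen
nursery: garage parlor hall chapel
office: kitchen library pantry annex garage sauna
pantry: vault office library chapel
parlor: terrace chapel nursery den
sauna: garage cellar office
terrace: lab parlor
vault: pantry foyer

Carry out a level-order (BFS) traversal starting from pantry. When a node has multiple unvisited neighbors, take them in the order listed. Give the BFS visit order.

Visit pantry; enqueue vault, office, library, chapel → queue [vault, office, library, chapel]
Visit vault; enqueue foyer → queue [office, library, chapel, foyer]
Visit office; enqueue kitchen, annex, garage, sauna → queue [library, chapel, foyer, kitchen, annex, garage, sauna]
Visit library; enqueue cellar → queue [chapel, foyer, kitchen, annex, garage, sauna, cellar]
Visit chapel; enqueue parlor, lab, hall, nursery → queue [foyer, kitchen, annex, garage, sauna, cellar, parlor, lab, hall, nursery]
Visit foyer → queue [kitchen, annex, garage, sauna, cellar, parlor, lab, hall, nursery]
Visit kitchen; enqueue den → queue [annex, garage, sauna, cellar, parlor, lab, hall, nursery, den]
Visit annex → queue [garage, sauna, cellar, parlor, lab, hall, nursery, den]
Visit garage → queue [sauna, cellar, parlor, lab, hall, nursery, den]
Visit sauna → queue [cellar, parlor, lab, hall, nursery, den]
Visit cellar → queue [parlor, lab, hall, nursery, den]
Visit parlor; enqueue terrace → queue [lab, hall, nursery, den, terrace]
Visit lab → queue [hall, nursery, den, terrace]
Visit hall → queue [nursery, den, terrace]
Visit nursery → queue [den, terrace]
Visit den → queue [terrace]
Visit terrace → queue []

pantry → vault → office → library → chapel → foyer → kitchen → annex → garage → sauna → cellar → parlor → lab → hall → nursery → den → terrace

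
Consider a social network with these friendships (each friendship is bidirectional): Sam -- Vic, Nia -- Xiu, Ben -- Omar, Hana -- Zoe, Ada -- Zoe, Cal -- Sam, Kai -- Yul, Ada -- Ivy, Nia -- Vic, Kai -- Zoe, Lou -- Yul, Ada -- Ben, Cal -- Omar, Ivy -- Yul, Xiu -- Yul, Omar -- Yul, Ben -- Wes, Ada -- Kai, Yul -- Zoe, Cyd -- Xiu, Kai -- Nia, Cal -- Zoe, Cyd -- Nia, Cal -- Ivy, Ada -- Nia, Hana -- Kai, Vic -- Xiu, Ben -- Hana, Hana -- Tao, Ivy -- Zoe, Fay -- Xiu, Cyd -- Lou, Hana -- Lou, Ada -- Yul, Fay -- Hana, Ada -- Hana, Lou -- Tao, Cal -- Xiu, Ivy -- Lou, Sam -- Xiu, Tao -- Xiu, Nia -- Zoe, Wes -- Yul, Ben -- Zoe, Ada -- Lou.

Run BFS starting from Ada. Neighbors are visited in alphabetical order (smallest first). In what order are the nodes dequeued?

Ada, Ben, Hana, Ivy, Kai, Lou, Nia, Yul, Zoe, Omar, Wes, Fay, Tao, Cal, Cyd, Vic, Xiu, Sam

Visit Ada; enqueue Ben, Hana, Ivy, Kai, Lou, Nia, Yul, Zoe → queue [Ben, Hana, Ivy, Kai, Lou, Nia, Yul, Zoe]
Visit Ben; enqueue Omar, Wes → queue [Hana, Ivy, Kai, Lou, Nia, Yul, Zoe, Omar, Wes]
Visit Hana; enqueue Fay, Tao → queue [Ivy, Kai, Lou, Nia, Yul, Zoe, Omar, Wes, Fay, Tao]
Visit Ivy; enqueue Cal → queue [Kai, Lou, Nia, Yul, Zoe, Omar, Wes, Fay, Tao, Cal]
Visit Kai → queue [Lou, Nia, Yul, Zoe, Omar, Wes, Fay, Tao, Cal]
Visit Lou; enqueue Cyd → queue [Nia, Yul, Zoe, Omar, Wes, Fay, Tao, Cal, Cyd]
Visit Nia; enqueue Vic, Xiu → queue [Yul, Zoe, Omar, Wes, Fay, Tao, Cal, Cyd, Vic, Xiu]
Visit Yul → queue [Zoe, Omar, Wes, Fay, Tao, Cal, Cyd, Vic, Xiu]
Visit Zoe → queue [Omar, Wes, Fay, Tao, Cal, Cyd, Vic, Xiu]
Visit Omar → queue [Wes, Fay, Tao, Cal, Cyd, Vic, Xiu]
Visit Wes → queue [Fay, Tao, Cal, Cyd, Vic, Xiu]
Visit Fay → queue [Tao, Cal, Cyd, Vic, Xiu]
Visit Tao → queue [Cal, Cyd, Vic, Xiu]
Visit Cal; enqueue Sam → queue [Cyd, Vic, Xiu, Sam]
Visit Cyd → queue [Vic, Xiu, Sam]
Visit Vic → queue [Xiu, Sam]
Visit Xiu → queue [Sam]
Visit Sam → queue []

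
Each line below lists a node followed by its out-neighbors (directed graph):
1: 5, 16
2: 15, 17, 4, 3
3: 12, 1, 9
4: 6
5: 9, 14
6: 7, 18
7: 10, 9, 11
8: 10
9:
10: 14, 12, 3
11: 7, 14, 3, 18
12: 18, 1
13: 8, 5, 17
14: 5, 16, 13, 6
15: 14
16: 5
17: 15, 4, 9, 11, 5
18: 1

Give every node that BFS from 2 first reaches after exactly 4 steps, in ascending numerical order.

8, 10

Level 0: 2
Level 1: 3, 4, 15, 17
Level 2: 1, 5, 6, 9, 11, 12, 14
Level 3: 7, 13, 16, 18
Level 4: 8, 10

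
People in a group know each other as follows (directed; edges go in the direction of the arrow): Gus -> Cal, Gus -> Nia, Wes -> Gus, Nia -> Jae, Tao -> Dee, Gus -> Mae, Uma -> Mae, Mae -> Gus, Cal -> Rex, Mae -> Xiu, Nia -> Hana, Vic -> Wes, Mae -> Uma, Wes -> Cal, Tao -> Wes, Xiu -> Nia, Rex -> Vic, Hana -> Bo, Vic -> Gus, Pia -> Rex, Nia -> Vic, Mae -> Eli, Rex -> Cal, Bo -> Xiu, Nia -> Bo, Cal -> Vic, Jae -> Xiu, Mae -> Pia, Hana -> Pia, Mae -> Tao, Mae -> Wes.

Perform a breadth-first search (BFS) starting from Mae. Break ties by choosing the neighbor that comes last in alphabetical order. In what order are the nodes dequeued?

Visit Mae; enqueue Xiu, Wes, Uma, Tao, Pia, Gus, Eli → queue [Xiu, Wes, Uma, Tao, Pia, Gus, Eli]
Visit Xiu; enqueue Nia → queue [Wes, Uma, Tao, Pia, Gus, Eli, Nia]
Visit Wes; enqueue Cal → queue [Uma, Tao, Pia, Gus, Eli, Nia, Cal]
Visit Uma → queue [Tao, Pia, Gus, Eli, Nia, Cal]
Visit Tao; enqueue Dee → queue [Pia, Gus, Eli, Nia, Cal, Dee]
Visit Pia; enqueue Rex → queue [Gus, Eli, Nia, Cal, Dee, Rex]
Visit Gus → queue [Eli, Nia, Cal, Dee, Rex]
Visit Eli → queue [Nia, Cal, Dee, Rex]
Visit Nia; enqueue Vic, Jae, Hana, Bo → queue [Cal, Dee, Rex, Vic, Jae, Hana, Bo]
Visit Cal → queue [Dee, Rex, Vic, Jae, Hana, Bo]
Visit Dee → queue [Rex, Vic, Jae, Hana, Bo]
Visit Rex → queue [Vic, Jae, Hana, Bo]
Visit Vic → queue [Jae, Hana, Bo]
Visit Jae → queue [Hana, Bo]
Visit Hana → queue [Bo]
Visit Bo → queue []

Mae, Xiu, Wes, Uma, Tao, Pia, Gus, Eli, Nia, Cal, Dee, Rex, Vic, Jae, Hana, Bo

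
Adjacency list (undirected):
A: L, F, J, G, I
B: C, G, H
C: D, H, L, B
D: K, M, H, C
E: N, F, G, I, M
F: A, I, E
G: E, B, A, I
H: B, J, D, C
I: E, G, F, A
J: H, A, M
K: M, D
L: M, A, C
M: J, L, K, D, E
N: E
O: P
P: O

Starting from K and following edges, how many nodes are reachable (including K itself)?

14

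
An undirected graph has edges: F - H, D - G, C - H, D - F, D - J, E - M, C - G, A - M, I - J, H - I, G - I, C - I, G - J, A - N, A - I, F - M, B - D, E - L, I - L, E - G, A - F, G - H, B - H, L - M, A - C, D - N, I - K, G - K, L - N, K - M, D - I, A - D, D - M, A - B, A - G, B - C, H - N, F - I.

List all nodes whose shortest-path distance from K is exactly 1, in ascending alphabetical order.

Level 0: K
Level 1: G, I, M
Level 2: A, C, D, E, F, H, J, L
Level 3: B, N

G, I, M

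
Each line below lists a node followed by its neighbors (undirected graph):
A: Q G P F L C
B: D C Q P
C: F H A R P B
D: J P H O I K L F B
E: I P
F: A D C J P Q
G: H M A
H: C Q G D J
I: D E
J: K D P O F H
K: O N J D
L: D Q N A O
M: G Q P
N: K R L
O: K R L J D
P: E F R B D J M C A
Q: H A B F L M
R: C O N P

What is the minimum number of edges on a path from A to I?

Level 0: A
Level 1: C, F, G, L, P, Q
Level 2: B, D, E, H, J, M, N, O, R
Level 3: I, K
I first appears at level 3.

3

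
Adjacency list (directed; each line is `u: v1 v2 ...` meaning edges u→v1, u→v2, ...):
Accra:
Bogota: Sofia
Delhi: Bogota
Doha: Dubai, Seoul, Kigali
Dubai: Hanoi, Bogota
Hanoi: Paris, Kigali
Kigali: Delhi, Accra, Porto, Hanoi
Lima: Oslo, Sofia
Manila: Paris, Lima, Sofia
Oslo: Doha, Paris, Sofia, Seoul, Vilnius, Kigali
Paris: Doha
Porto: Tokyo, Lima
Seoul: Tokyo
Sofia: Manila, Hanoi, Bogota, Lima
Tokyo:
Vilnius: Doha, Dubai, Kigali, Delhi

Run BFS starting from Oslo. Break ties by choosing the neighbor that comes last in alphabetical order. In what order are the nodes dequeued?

Visit Oslo; enqueue Vilnius, Sofia, Seoul, Paris, Kigali, Doha → queue [Vilnius, Sofia, Seoul, Paris, Kigali, Doha]
Visit Vilnius; enqueue Dubai, Delhi → queue [Sofia, Seoul, Paris, Kigali, Doha, Dubai, Delhi]
Visit Sofia; enqueue Manila, Lima, Hanoi, Bogota → queue [Seoul, Paris, Kigali, Doha, Dubai, Delhi, Manila, Lima, Hanoi, Bogota]
Visit Seoul; enqueue Tokyo → queue [Paris, Kigali, Doha, Dubai, Delhi, Manila, Lima, Hanoi, Bogota, Tokyo]
Visit Paris → queue [Kigali, Doha, Dubai, Delhi, Manila, Lima, Hanoi, Bogota, Tokyo]
Visit Kigali; enqueue Porto, Accra → queue [Doha, Dubai, Delhi, Manila, Lima, Hanoi, Bogota, Tokyo, Porto, Accra]
Visit Doha → queue [Dubai, Delhi, Manila, Lima, Hanoi, Bogota, Tokyo, Porto, Accra]
Visit Dubai → queue [Delhi, Manila, Lima, Hanoi, Bogota, Tokyo, Porto, Accra]
Visit Delhi → queue [Manila, Lima, Hanoi, Bogota, Tokyo, Porto, Accra]
Visit Manila → queue [Lima, Hanoi, Bogota, Tokyo, Porto, Accra]
Visit Lima → queue [Hanoi, Bogota, Tokyo, Porto, Accra]
Visit Hanoi → queue [Bogota, Tokyo, Porto, Accra]
Visit Bogota → queue [Tokyo, Porto, Accra]
Visit Tokyo → queue [Porto, Accra]
Visit Porto → queue [Accra]
Visit Accra → queue []

Oslo, Vilnius, Sofia, Seoul, Paris, Kigali, Doha, Dubai, Delhi, Manila, Lima, Hanoi, Bogota, Tokyo, Porto, Accra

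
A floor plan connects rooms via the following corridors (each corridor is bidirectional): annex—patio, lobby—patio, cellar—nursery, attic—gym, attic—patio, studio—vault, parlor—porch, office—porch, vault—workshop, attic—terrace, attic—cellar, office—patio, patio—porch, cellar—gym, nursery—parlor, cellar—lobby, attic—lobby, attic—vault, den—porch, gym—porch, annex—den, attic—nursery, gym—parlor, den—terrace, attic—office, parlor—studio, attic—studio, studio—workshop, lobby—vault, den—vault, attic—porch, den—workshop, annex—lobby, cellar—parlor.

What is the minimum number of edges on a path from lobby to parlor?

Level 0: lobby
Level 1: annex, attic, cellar, patio, vault
Level 2: den, gym, nursery, office, parlor, porch, studio, terrace, workshop
parlor first appears at level 2.

2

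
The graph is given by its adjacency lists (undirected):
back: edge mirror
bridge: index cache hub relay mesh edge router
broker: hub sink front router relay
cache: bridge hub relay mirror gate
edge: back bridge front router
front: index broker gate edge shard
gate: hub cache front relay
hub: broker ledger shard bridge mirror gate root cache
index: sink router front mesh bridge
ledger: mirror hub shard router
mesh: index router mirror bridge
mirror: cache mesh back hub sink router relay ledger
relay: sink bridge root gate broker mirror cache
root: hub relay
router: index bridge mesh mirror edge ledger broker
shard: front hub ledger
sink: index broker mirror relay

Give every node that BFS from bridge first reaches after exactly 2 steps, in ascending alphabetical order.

Level 0: bridge
Level 1: cache, edge, hub, index, mesh, relay, router
Level 2: back, broker, front, gate, ledger, mirror, root, shard, sink

back, broker, front, gate, ledger, mirror, root, shard, sink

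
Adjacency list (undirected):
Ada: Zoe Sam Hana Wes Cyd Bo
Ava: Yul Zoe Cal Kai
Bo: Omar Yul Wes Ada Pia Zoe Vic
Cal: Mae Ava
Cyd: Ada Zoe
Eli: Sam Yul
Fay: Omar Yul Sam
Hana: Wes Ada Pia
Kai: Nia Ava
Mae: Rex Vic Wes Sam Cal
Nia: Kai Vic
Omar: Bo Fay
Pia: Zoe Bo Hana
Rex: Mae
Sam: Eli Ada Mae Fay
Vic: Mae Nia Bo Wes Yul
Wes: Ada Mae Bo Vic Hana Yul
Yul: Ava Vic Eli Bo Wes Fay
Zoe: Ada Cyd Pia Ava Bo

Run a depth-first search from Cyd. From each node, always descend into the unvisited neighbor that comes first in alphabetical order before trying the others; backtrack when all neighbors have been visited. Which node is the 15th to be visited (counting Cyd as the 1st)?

Kai

Visit Cyd
Cyd → Ada
Ada → Bo
Bo → Omar
Omar → Fay
Fay → Sam
Sam → Eli
Eli → Yul
Yul → Ava
Ava → Cal
Cal → Mae
Mae → Rex
Mae → Vic
Vic → Nia
Nia → Kai
Vic → Wes
Wes → Hana
Hana → Pia
Pia → Zoe

Visit order: Cyd, Ada, Bo, Omar, Fay, Sam, Eli, Yul, Ava, Cal, Mae, Rex, Vic, Nia, Kai, Wes, Hana, Pia, Zoe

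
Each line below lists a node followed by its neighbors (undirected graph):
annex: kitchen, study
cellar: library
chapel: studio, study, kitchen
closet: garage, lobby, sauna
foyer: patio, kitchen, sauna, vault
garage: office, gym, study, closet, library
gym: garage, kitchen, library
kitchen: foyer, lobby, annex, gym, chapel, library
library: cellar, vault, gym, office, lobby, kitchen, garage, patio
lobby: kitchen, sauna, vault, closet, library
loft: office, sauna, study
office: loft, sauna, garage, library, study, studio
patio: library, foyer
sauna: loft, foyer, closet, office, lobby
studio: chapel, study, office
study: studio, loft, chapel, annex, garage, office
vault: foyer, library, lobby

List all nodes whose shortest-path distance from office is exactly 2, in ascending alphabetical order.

annex, cellar, chapel, closet, foyer, gym, kitchen, lobby, patio, vault

Level 0: office
Level 1: garage, library, loft, sauna, studio, study
Level 2: annex, cellar, chapel, closet, foyer, gym, kitchen, lobby, patio, vault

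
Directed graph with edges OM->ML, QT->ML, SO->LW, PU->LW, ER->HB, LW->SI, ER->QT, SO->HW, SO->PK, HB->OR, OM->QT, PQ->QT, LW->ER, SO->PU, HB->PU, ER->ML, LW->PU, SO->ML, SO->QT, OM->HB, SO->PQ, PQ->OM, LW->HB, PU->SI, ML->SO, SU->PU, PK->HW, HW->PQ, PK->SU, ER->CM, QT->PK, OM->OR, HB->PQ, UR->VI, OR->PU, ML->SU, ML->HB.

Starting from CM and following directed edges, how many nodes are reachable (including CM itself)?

BFS from CM visits: CM
Reachable nodes: 1 of 17 total.

1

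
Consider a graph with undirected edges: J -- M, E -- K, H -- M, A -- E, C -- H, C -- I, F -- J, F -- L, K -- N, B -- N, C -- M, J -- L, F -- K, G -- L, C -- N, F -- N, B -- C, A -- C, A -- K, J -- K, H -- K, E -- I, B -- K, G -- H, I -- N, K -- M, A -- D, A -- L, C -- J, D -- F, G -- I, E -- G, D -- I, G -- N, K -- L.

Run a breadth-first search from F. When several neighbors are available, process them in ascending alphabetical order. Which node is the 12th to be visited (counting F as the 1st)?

Visit F; enqueue D, J, K, L, N → queue [D, J, K, L, N]
Visit D; enqueue A, I → queue [J, K, L, N, A, I]
Visit J; enqueue C, M → queue [K, L, N, A, I, C, M]
Visit K; enqueue B, E, H → queue [L, N, A, I, C, M, B, E, H]
Visit L; enqueue G → queue [N, A, I, C, M, B, E, H, G]
Visit N → queue [A, I, C, M, B, E, H, G]
Visit A → queue [I, C, M, B, E, H, G]
Visit I → queue [C, M, B, E, H, G]
Visit C → queue [M, B, E, H, G]
Visit M → queue [B, E, H, G]
Visit B → queue [E, H, G]
Visit E → queue [H, G]
Visit H → queue [G]
Visit G → queue []

Visit order: F, D, J, K, L, N, A, I, C, M, B, E, H, G

E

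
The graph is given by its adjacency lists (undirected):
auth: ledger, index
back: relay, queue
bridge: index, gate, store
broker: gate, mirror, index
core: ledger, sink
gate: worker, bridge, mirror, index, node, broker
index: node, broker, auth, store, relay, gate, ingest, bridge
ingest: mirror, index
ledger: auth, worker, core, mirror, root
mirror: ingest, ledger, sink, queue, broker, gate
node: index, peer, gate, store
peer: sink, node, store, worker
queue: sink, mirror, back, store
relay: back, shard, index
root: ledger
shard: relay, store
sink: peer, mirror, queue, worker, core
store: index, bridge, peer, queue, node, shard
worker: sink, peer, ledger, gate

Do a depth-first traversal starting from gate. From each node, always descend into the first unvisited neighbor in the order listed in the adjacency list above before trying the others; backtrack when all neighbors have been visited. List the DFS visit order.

gate -> worker -> sink -> peer -> node -> index -> broker -> mirror -> ingest -> ledger -> auth -> core -> root -> queue -> back -> relay -> shard -> store -> bridge

Visit gate
gate → worker
worker → sink
sink → peer
peer → node
node → index
index → broker
broker → mirror
mirror → ingest
mirror → ledger
ledger → auth
ledger → core
ledger → root
mirror → queue
queue → back
back → relay
relay → shard
shard → store
store → bridge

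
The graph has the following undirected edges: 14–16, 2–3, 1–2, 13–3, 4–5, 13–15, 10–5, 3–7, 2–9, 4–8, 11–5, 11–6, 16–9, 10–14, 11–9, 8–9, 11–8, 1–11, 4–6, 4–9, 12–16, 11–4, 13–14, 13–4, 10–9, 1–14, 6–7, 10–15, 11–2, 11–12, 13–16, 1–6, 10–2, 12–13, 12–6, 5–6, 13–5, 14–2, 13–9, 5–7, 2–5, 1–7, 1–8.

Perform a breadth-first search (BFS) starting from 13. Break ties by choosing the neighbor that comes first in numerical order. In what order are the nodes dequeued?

Visit 13; enqueue 3, 4, 5, 9, 12, 14, 15, 16 → queue [3, 4, 5, 9, 12, 14, 15, 16]
Visit 3; enqueue 2, 7 → queue [4, 5, 9, 12, 14, 15, 16, 2, 7]
Visit 4; enqueue 6, 8, 11 → queue [5, 9, 12, 14, 15, 16, 2, 7, 6, 8, 11]
Visit 5; enqueue 10 → queue [9, 12, 14, 15, 16, 2, 7, 6, 8, 11, 10]
Visit 9 → queue [12, 14, 15, 16, 2, 7, 6, 8, 11, 10]
Visit 12 → queue [14, 15, 16, 2, 7, 6, 8, 11, 10]
Visit 14; enqueue 1 → queue [15, 16, 2, 7, 6, 8, 11, 10, 1]
Visit 15 → queue [16, 2, 7, 6, 8, 11, 10, 1]
Visit 16 → queue [2, 7, 6, 8, 11, 10, 1]
Visit 2 → queue [7, 6, 8, 11, 10, 1]
Visit 7 → queue [6, 8, 11, 10, 1]
Visit 6 → queue [8, 11, 10, 1]
Visit 8 → queue [11, 10, 1]
Visit 11 → queue [10, 1]
Visit 10 → queue [1]
Visit 1 → queue []

13 -> 3 -> 4 -> 5 -> 9 -> 12 -> 14 -> 15 -> 16 -> 2 -> 7 -> 6 -> 8 -> 11 -> 10 -> 1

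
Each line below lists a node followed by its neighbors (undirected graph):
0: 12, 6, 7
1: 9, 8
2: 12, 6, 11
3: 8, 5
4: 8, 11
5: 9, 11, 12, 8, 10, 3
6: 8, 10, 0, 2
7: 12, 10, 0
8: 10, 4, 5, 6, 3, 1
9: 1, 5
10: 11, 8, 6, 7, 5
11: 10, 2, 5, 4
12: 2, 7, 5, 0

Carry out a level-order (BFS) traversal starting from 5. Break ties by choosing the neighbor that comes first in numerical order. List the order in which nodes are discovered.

5 → 3 → 8 → 9 → 10 → 11 → 12 → 1 → 4 → 6 → 7 → 2 → 0

Visit 5; enqueue 3, 8, 9, 10, 11, 12 → queue [3, 8, 9, 10, 11, 12]
Visit 3 → queue [8, 9, 10, 11, 12]
Visit 8; enqueue 1, 4, 6 → queue [9, 10, 11, 12, 1, 4, 6]
Visit 9 → queue [10, 11, 12, 1, 4, 6]
Visit 10; enqueue 7 → queue [11, 12, 1, 4, 6, 7]
Visit 11; enqueue 2 → queue [12, 1, 4, 6, 7, 2]
Visit 12; enqueue 0 → queue [1, 4, 6, 7, 2, 0]
Visit 1 → queue [4, 6, 7, 2, 0]
Visit 4 → queue [6, 7, 2, 0]
Visit 6 → queue [7, 2, 0]
Visit 7 → queue [2, 0]
Visit 2 → queue [0]
Visit 0 → queue []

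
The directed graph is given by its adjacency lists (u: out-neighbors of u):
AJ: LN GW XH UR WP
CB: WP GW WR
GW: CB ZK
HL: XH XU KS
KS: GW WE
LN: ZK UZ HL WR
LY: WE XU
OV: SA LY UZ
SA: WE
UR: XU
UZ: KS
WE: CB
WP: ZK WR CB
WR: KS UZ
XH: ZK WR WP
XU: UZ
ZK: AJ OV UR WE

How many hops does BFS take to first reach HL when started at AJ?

2

Level 0: AJ
Level 1: GW, LN, UR, WP, XH
Level 2: CB, HL, UZ, WR, XU, ZK
Level 3: KS, OV, WE
Level 4: LY, SA
HL first appears at level 2.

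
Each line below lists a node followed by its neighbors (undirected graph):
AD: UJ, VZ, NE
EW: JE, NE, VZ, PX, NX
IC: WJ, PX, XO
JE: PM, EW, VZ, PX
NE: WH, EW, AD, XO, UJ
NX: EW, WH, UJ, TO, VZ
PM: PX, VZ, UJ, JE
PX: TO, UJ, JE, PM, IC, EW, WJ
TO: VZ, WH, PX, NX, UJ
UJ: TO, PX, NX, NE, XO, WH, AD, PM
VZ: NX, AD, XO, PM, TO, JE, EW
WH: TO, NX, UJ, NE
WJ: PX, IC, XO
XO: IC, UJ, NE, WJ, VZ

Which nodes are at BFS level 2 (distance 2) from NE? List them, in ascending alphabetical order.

Level 0: NE
Level 1: AD, EW, UJ, WH, XO
Level 2: IC, JE, NX, PM, PX, TO, VZ, WJ

IC, JE, NX, PM, PX, TO, VZ, WJ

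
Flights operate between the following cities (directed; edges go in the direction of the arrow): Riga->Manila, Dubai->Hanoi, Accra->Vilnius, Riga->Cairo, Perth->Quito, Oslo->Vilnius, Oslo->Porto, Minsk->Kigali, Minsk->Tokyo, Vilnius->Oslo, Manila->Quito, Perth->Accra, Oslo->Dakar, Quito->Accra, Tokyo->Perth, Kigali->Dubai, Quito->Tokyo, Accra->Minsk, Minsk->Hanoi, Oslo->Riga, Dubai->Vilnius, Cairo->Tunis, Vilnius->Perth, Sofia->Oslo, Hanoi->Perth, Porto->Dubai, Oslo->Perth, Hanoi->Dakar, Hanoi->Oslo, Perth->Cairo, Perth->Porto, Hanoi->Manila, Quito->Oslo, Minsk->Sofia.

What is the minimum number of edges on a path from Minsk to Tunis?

Level 0: Minsk
Level 1: Hanoi, Kigali, Sofia, Tokyo
Level 2: Dakar, Dubai, Manila, Oslo, Perth
Level 3: Accra, Cairo, Porto, Quito, Riga, Vilnius
Level 4: Tunis
Tunis first appears at level 4.

4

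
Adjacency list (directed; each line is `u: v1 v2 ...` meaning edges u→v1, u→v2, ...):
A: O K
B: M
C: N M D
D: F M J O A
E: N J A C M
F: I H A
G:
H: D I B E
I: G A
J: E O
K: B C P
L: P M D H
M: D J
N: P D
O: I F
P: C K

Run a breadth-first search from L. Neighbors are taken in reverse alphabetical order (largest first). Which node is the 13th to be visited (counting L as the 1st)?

F

Visit L; enqueue P, M, H, D → queue [P, M, H, D]
Visit P; enqueue K, C → queue [M, H, D, K, C]
Visit M; enqueue J → queue [H, D, K, C, J]
Visit H; enqueue I, E, B → queue [D, K, C, J, I, E, B]
Visit D; enqueue O, F, A → queue [K, C, J, I, E, B, O, F, A]
Visit K → queue [C, J, I, E, B, O, F, A]
Visit C; enqueue N → queue [J, I, E, B, O, F, A, N]
Visit J → queue [I, E, B, O, F, A, N]
Visit I; enqueue G → queue [E, B, O, F, A, N, G]
Visit E → queue [B, O, F, A, N, G]
Visit B → queue [O, F, A, N, G]
Visit O → queue [F, A, N, G]
Visit F → queue [A, N, G]
Visit A → queue [N, G]
Visit N → queue [G]
Visit G → queue []

Visit order: L, P, M, H, D, K, C, J, I, E, B, O, F, A, N, G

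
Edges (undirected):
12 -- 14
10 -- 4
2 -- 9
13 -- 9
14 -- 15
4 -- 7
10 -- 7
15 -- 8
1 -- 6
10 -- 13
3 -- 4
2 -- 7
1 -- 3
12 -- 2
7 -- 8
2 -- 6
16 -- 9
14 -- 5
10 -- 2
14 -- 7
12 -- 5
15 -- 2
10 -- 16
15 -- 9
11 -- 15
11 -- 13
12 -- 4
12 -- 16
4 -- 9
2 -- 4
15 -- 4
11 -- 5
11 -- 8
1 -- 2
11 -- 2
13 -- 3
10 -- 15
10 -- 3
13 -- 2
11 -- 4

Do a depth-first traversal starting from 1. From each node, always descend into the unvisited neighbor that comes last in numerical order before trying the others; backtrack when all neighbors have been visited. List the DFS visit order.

Visit 1
1 → 6
6 → 2
2 → 15
15 → 14
14 → 12
12 → 16
16 → 10
10 → 13
13 → 11
11 → 8
8 → 7
7 → 4
4 → 9
4 → 3
11 → 5

1, 6, 2, 15, 14, 12, 16, 10, 13, 11, 8, 7, 4, 9, 3, 5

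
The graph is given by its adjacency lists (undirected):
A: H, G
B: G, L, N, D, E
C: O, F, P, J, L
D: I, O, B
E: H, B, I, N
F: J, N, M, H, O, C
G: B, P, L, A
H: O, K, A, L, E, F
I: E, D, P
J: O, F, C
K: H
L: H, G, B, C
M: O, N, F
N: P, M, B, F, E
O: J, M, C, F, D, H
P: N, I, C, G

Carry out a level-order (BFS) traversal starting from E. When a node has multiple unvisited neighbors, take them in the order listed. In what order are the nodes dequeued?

Visit E; enqueue H, B, I, N → queue [H, B, I, N]
Visit H; enqueue O, K, A, L, F → queue [B, I, N, O, K, A, L, F]
Visit B; enqueue G, D → queue [I, N, O, K, A, L, F, G, D]
Visit I; enqueue P → queue [N, O, K, A, L, F, G, D, P]
Visit N; enqueue M → queue [O, K, A, L, F, G, D, P, M]
Visit O; enqueue J, C → queue [K, A, L, F, G, D, P, M, J, C]
Visit K → queue [A, L, F, G, D, P, M, J, C]
Visit A → queue [L, F, G, D, P, M, J, C]
Visit L → queue [F, G, D, P, M, J, C]
Visit F → queue [G, D, P, M, J, C]
Visit G → queue [D, P, M, J, C]
Visit D → queue [P, M, J, C]
Visit P → queue [M, J, C]
Visit M → queue [J, C]
Visit J → queue [C]
Visit C → queue []

E -> H -> B -> I -> N -> O -> K -> A -> L -> F -> G -> D -> P -> M -> J -> C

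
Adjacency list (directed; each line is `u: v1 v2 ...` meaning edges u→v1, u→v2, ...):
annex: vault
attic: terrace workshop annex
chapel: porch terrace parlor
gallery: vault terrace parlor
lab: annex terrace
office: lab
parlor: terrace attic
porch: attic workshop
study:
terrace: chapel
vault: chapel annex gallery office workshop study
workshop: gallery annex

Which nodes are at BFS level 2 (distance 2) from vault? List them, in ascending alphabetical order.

lab, parlor, porch, terrace

Level 0: vault
Level 1: annex, chapel, gallery, office, study, workshop
Level 2: lab, parlor, porch, terrace
Level 3: attic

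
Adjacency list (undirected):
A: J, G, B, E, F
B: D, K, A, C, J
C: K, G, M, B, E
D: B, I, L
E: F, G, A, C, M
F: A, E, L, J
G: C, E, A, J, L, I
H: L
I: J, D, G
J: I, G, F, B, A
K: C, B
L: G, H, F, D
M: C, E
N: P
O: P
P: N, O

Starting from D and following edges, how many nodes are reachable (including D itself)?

BFS from D visits: D, B, I, L, A, C, J, K, G, F, H, E, M
Reachable nodes: 13 of 16 total.

13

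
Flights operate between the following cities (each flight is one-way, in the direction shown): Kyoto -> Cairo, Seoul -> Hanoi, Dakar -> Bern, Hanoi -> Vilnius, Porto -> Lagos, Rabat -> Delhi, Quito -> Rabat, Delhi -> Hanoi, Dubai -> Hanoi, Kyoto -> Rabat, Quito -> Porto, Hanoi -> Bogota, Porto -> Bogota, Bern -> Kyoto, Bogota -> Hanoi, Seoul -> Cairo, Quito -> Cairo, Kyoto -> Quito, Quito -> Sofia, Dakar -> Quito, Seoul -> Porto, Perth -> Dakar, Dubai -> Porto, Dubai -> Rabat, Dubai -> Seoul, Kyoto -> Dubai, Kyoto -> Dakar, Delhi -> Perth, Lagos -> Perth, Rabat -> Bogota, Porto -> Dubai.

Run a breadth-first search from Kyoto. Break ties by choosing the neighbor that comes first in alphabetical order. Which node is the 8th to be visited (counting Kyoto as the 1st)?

Visit Kyoto; enqueue Cairo, Dakar, Dubai, Quito, Rabat → queue [Cairo, Dakar, Dubai, Quito, Rabat]
Visit Cairo → queue [Dakar, Dubai, Quito, Rabat]
Visit Dakar; enqueue Bern → queue [Dubai, Quito, Rabat, Bern]
Visit Dubai; enqueue Hanoi, Porto, Seoul → queue [Quito, Rabat, Bern, Hanoi, Porto, Seoul]
Visit Quito; enqueue Sofia → queue [Rabat, Bern, Hanoi, Porto, Seoul, Sofia]
Visit Rabat; enqueue Bogota, Delhi → queue [Bern, Hanoi, Porto, Seoul, Sofia, Bogota, Delhi]
Visit Bern → queue [Hanoi, Porto, Seoul, Sofia, Bogota, Delhi]
Visit Hanoi; enqueue Vilnius → queue [Porto, Seoul, Sofia, Bogota, Delhi, Vilnius]
Visit Porto; enqueue Lagos → queue [Seoul, Sofia, Bogota, Delhi, Vilnius, Lagos]
Visit Seoul → queue [Sofia, Bogota, Delhi, Vilnius, Lagos]
Visit Sofia → queue [Bogota, Delhi, Vilnius, Lagos]
Visit Bogota → queue [Delhi, Vilnius, Lagos]
Visit Delhi; enqueue Perth → queue [Vilnius, Lagos, Perth]
Visit Vilnius → queue [Lagos, Perth]
Visit Lagos → queue [Perth]
Visit Perth → queue []

Visit order: Kyoto, Cairo, Dakar, Dubai, Quito, Rabat, Bern, Hanoi, Porto, Seoul, Sofia, Bogota, Delhi, Vilnius, Lagos, Perth

Hanoi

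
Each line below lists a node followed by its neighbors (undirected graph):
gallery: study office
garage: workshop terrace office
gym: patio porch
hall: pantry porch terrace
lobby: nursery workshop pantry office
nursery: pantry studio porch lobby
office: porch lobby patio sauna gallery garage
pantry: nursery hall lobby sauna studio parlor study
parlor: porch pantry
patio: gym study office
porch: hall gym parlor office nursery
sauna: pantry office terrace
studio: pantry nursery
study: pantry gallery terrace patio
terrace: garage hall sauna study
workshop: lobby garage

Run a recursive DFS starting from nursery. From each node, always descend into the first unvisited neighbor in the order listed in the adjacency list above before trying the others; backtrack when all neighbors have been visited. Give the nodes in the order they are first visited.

nursery → pantry → hall → porch → gym → patio → study → gallery → office → lobby → workshop → garage → terrace → sauna → parlor → studio

Visit nursery
nursery → pantry
pantry → hall
hall → porch
porch → gym
gym → patio
patio → study
study → gallery
gallery → office
office → lobby
lobby → workshop
workshop → garage
garage → terrace
terrace → sauna
porch → parlor
pantry → studio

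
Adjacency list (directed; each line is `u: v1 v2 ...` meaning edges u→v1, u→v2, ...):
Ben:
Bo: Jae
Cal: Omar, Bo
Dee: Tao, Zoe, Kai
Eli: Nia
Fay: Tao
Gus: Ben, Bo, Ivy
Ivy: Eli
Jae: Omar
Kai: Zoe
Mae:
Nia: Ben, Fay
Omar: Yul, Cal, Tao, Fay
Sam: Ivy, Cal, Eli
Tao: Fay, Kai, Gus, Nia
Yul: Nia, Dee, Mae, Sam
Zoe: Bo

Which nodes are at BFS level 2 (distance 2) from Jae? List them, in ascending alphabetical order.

Cal, Fay, Tao, Yul

Level 0: Jae
Level 1: Omar
Level 2: Cal, Fay, Tao, Yul
Level 3: Bo, Dee, Gus, Kai, Mae, Nia, Sam
Level 4: Ben, Eli, Ivy, Zoe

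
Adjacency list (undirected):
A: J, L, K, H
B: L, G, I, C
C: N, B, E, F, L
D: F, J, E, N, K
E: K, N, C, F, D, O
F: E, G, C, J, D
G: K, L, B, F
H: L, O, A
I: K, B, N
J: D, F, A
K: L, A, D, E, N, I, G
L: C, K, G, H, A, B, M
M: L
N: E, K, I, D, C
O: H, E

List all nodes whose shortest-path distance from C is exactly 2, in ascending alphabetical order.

Level 0: C
Level 1: B, E, F, L, N
Level 2: A, D, G, H, I, J, K, M, O

A, D, G, H, I, J, K, M, O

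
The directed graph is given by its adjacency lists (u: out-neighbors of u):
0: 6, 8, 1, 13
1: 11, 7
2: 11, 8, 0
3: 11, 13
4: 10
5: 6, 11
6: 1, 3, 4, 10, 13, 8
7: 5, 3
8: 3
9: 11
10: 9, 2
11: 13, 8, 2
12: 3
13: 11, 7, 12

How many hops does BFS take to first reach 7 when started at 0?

Level 0: 0
Level 1: 1, 6, 8, 13
Level 2: 3, 4, 7, 10, 11, 12
Level 3: 2, 5, 9
7 first appears at level 2.

2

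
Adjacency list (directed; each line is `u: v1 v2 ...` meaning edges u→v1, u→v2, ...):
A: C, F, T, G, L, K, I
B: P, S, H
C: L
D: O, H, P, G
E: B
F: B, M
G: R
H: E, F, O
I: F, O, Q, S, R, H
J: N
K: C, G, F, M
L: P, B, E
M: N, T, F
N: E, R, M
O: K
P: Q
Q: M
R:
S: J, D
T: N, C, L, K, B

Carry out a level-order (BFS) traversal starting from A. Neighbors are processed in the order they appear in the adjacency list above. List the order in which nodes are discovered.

Visit A; enqueue C, F, T, G, L, K, I → queue [C, F, T, G, L, K, I]
Visit C → queue [F, T, G, L, K, I]
Visit F; enqueue B, M → queue [T, G, L, K, I, B, M]
Visit T; enqueue N → queue [G, L, K, I, B, M, N]
Visit G; enqueue R → queue [L, K, I, B, M, N, R]
Visit L; enqueue P, E → queue [K, I, B, M, N, R, P, E]
Visit K → queue [I, B, M, N, R, P, E]
Visit I; enqueue O, Q, S, H → queue [B, M, N, R, P, E, O, Q, S, H]
Visit B → queue [M, N, R, P, E, O, Q, S, H]
Visit M → queue [N, R, P, E, O, Q, S, H]
Visit N → queue [R, P, E, O, Q, S, H]
Visit R → queue [P, E, O, Q, S, H]
Visit P → queue [E, O, Q, S, H]
Visit E → queue [O, Q, S, H]
Visit O → queue [Q, S, H]
Visit Q → queue [S, H]
Visit S; enqueue J, D → queue [H, J, D]
Visit H → queue [J, D]
Visit J → queue [D]
Visit D → queue []

A -> C -> F -> T -> G -> L -> K -> I -> B -> M -> N -> R -> P -> E -> O -> Q -> S -> H -> J -> D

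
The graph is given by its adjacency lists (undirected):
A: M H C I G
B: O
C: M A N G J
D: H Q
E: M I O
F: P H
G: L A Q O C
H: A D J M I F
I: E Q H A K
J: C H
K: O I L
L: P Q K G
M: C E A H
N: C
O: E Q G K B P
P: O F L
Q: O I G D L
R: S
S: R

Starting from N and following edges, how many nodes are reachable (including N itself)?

BFS from N visits: N, C, A, G, J, M, H, I, L, O, Q, E, D, F, K, P, B
Reachable nodes: 17 of 19 total.

17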